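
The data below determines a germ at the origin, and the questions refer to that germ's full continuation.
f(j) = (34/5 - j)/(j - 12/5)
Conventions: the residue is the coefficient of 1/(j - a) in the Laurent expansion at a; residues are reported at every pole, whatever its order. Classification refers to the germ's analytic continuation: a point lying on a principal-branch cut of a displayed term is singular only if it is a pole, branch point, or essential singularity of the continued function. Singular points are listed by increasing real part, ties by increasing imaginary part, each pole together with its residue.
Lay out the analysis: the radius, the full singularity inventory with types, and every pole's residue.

Radius of convergence at 0: 12/5.
At 12/5: a pole of order 1; residue 22/5.

Denominator factor (j - 12/5): pole of order 1 at 12/5, modulus 12/5.
The radius of convergence is the smallest modulus among the singular points: 12/5.
At the order-1 pole 12/5 set g(j) = (j - (12/5))*f(j) = 34/5 - j.
Simple pole: residue = g(a) at a = 12/5, which is 22/5.


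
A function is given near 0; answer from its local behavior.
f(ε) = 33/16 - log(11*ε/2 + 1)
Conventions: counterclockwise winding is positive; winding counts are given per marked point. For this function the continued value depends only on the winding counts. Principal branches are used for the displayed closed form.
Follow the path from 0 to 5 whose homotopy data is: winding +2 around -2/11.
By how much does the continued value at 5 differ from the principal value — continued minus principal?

The rational part is single-valued and drops out of the difference; each branch term changes only by its own monodromy.
(-1)*log(1 - ε/(-2/11)): each positive loop around -2/11 adds 2*pi*i to the log, so winding +2 contributes (-1)*(2)*2*pi*i = -(4)*pi*i.
Summing the contributions at ε = 5 gives -(4)*pi*i.

Continued minus principal equals -(4)*pi*i.


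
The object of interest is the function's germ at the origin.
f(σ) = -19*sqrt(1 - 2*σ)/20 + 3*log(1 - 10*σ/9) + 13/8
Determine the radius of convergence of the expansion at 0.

The radius of convergence is 1/2.

Branch term (-19/20)*sqrt(1 - σ/(1/2)): its argument vanishes at σ = 1/2, a square-root branch point, modulus 1/2.
Branch term (3)*log(1 - σ/(9/10)): its argument vanishes at σ = 9/10, a logarithmic branch point, modulus 9/10.
The radius of convergence is the smallest modulus among the singular points: 1/2.


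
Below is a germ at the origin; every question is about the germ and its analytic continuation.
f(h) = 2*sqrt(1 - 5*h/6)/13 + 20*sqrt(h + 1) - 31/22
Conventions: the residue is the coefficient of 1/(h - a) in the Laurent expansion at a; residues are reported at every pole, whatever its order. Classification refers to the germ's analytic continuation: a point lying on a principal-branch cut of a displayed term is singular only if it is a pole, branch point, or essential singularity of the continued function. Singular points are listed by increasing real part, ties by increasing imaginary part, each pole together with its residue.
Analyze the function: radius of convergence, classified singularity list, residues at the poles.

Branch term (20)*sqrt(1 - h/(-1)): its argument vanishes at h = -1, a square-root branch point, modulus 1.
Branch term (2/13)*sqrt(1 - h/(6/5)): its argument vanishes at h = 6/5, a square-root branch point, modulus 6/5.
The radius of convergence is the smallest modulus among the singular points: 1.
List the singular points by increasing real part (a conjugate pair: the negative imaginary part first).

Radius of convergence at 0: 1.
At -1: an algebraic (square-root) branch point.
At 6/5: an algebraic (square-root) branch point.


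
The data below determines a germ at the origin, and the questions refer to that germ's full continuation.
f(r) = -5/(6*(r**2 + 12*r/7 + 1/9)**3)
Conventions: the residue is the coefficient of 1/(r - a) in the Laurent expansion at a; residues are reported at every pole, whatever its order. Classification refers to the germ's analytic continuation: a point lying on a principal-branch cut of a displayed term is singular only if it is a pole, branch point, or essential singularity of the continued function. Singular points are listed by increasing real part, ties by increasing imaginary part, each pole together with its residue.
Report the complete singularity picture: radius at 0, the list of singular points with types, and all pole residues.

Denominator factor (r**2 + 12*r/7 + 1/9)^3: discriminant 1100/441, real irrational roots -6/7 + (5/21)*sqrt(11) and -6/7 - (5/21)*sqrt(11); poles of order 3, moduli 6/7 - (5/21)*sqrt(11) and 6/7 + (5/21)*sqrt(11).
The radius of convergence is the smallest modulus among the singular points: 6/7 - (5/21)*sqrt(11).
The factor r**2 + 12*r/7 + 1/9 splits as (r - a)(r - a') with a = -6/7 - (5/21)*sqrt(11), a' = -6/7 + (5/21)*sqrt(11). At the order-3 pole a set g(r) = (r - a)^3*f(r) = [-5/6] / (r - a')^3.
Order-3 pole: residue = g''(a)/2; g''(-6/7 - (5/21)*sqrt(11)) = (4084101/13310000)*sqrt(11), so the residue is (4084101/26620000)*sqrt(11).
The factor r**2 + 12*r/7 + 1/9 splits as (r - a)(r - a') with a = -6/7 + (5/21)*sqrt(11), a' = -6/7 - (5/21)*sqrt(11). At the order-3 pole a set g(r) = (r - a)^3*f(r) = [-5/6] / (r - a')^3.
Order-3 pole: residue = g''(a)/2; g''(-6/7 + (5/21)*sqrt(11)) = -(4084101/13310000)*sqrt(11), so the residue is -(4084101/26620000)*sqrt(11).
List the singular points by increasing real part (a conjugate pair: the negative imaginary part first).

Radius of convergence at 0: 6/7 - (5/21)*sqrt(11).
At -6/7 - (5/21)*sqrt(11): a pole of order 3; residue (4084101/26620000)*sqrt(11).
At -6/7 + (5/21)*sqrt(11): a pole of order 3; residue -(4084101/26620000)*sqrt(11).


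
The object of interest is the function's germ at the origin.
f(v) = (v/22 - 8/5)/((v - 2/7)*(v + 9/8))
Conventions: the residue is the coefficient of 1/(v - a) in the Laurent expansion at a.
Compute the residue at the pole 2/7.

At the order-1 pole 2/7 set g(v) = (v - (2/7))*f(v) = (v/22 - 8/5)/(v + 9/8).
Simple pole: residue = g(a) at a = 2/7, which is -4888/4345.

The residue is -4888/4345.


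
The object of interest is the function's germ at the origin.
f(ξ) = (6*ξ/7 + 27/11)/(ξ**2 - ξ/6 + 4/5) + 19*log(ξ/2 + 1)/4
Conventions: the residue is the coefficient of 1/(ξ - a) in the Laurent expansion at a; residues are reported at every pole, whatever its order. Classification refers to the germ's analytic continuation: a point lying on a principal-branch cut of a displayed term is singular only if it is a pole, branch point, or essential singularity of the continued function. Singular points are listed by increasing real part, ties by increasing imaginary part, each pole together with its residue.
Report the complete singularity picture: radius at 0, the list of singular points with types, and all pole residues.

Denominator factor (ξ**2 - ξ/6 + 4/5): discriminant -571/180, complex-conjugate roots (1/12) + ((1/60)*sqrt(2855))*i and (1/12) - ((1/60)*sqrt(2855))*i; poles of order 1, moduli (2/5)*sqrt(5) and (2/5)*sqrt(5).
Branch term (19/4)*log(1 - ξ/(-2)): its argument vanishes at ξ = -2, a logarithmic branch point, modulus 2.
The radius of convergence is the smallest modulus among the singular points: (2/5)*sqrt(5).
The branch term is analytic at (1/12) - ((1/60)*sqrt(2855))*i and contributes nothing to the residue; only the rational part matters.
The factor ξ**2 - ξ/6 + 4/5 splits as (ξ - a)(ξ - a') with a = (1/12) - ((1/60)*sqrt(2855))*i, a' = (1/12) + ((1/60)*sqrt(2855))*i. At the order-1 pole a set g(ξ) = (ξ - a)*(rational part) = [6*ξ/7 + 27/11] / (ξ - a').
Simple pole: residue = g(a) at a = (1/12) - ((1/60)*sqrt(2855))*i, which is (3/7) + ((1167/43967)*sqrt(2855))*i.
The branch term is analytic at (1/12) + ((1/60)*sqrt(2855))*i and contributes nothing to the residue; only the rational part matters.
The factor ξ**2 - ξ/6 + 4/5 splits as (ξ - a)(ξ - a') with a = (1/12) + ((1/60)*sqrt(2855))*i, a' = (1/12) - ((1/60)*sqrt(2855))*i. At the order-1 pole a set g(ξ) = (ξ - a)*(rational part) = [6*ξ/7 + 27/11] / (ξ - a').
Simple pole: residue = g(a) at a = (1/12) + ((1/60)*sqrt(2855))*i, which is (3/7) - ((1167/43967)*sqrt(2855))*i.
List the singular points by increasing real part (a conjugate pair: the negative imaginary part first).

Radius of convergence at 0: (2/5)*sqrt(5).
At -2: a logarithmic branch point.
At (1/12) - ((1/60)*sqrt(2855))*i: a pole of order 1; residue (3/7) + ((1167/43967)*sqrt(2855))*i.
At (1/12) + ((1/60)*sqrt(2855))*i: a pole of order 1; residue (3/7) - ((1167/43967)*sqrt(2855))*i.


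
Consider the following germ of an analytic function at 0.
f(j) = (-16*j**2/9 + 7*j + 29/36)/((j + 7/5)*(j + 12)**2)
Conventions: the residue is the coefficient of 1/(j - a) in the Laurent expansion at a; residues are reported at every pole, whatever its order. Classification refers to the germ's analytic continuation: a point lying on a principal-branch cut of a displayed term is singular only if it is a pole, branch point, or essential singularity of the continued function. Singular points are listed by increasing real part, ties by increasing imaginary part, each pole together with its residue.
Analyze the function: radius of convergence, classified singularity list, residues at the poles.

Denominator factor (j + 7/5): pole of order 1 at -7/5, modulus 7/5.
Denominator factor (j + 12)^2: pole of order 2 at -12, modulus 12.
The radius of convergence is the smallest modulus among the singular points: 7/5.
At the order-2 pole -12 set g(j) = (j - (-12))^2*f(j) = (-16*j**2/9 + 7*j + 29/36)/(j + 7/5).
Order-2 pole: residue = g'(a); g'(-12) = -168545/101124, so the residue is -168545/101124.
At the order-1 pole -7/5 set g(j) = (j - (-7/5))*f(j) = (-16*j**2/9 + 7*j + 29/36)/(j + 12)**2.
Simple pole: residue = g(a) at a = -7/5, which is -11231/101124.
List the singular points by increasing real part (a conjugate pair: the negative imaginary part first).

Radius of convergence at 0: 7/5.
At -12: a pole of order 2; residue -168545/101124.
At -7/5: a pole of order 1; residue -11231/101124.


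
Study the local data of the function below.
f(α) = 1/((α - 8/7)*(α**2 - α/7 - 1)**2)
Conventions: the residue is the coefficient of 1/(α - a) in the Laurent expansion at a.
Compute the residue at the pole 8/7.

At the order-1 pole 8/7 set g(α) = (α - (8/7))*f(α) = (α**2 - α/7 - 1)**(-2).
Simple pole: residue = g(a) at a = 8/7, which is 49.

The residue is 49.


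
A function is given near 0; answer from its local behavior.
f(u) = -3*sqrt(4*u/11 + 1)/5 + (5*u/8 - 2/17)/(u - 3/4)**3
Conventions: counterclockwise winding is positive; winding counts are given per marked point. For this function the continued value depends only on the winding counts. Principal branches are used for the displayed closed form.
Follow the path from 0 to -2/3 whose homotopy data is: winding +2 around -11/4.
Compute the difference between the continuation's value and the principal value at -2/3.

Continued minus principal equals 0.

The rational part is single-valued and drops out of the difference; each branch term changes only by its own monodromy.
(-3/5)*sqrt(1 - u/(-11/4)): winding +2 is even, the square root returns to the same sheet, contribution 0.
Summing the contributions at u = -2/3 gives 0.


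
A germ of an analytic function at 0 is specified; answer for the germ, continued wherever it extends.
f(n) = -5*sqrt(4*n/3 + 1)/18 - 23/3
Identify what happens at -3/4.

The term (-5/18)*sqrt(1 - n/(-3/4)) has argument 1 - -3/4/(-3/4) = 0 at -3/4: a square-root (algebraic, two-sheeted) branch point; the remaining terms are analytic or single-valued there.

The point is an algebraic (square-root) branch point.


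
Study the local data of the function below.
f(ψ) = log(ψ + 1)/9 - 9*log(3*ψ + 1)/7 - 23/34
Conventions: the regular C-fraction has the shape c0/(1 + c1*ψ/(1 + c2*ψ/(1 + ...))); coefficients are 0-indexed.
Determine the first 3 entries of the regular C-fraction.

The regular C-fraction coefficients are [-23/34, -8024/1449, 2416753/341964].

Taylor coefficients (expand at 0): a_0 = -23/34, a_1 = -236/63, a_2 = 361/63.
c0 = a_0 = -23/34. Peel one level at a time: if S = 1 + c*ψ/S' with S'(0) = 1, then c is the ψ-coefficient of S and S' = c*ψ/(S - 1).
S_1 = c0/f = 1 + (-8024/1449)*ψ + (82169602/2099601)*ψ^2 + ...; c1 = -8024/1449.
S_2 = c1*ψ/(S_1 - 1) = 1 + (2416753/341964)*ψ + ...; c2 = 2416753/341964.


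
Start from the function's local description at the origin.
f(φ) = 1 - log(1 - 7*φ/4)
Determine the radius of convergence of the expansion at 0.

The radius of convergence is 4/7.

Branch term (-1)*log(1 - φ/(4/7)): its argument vanishes at φ = 4/7, a logarithmic branch point, modulus 4/7.
The radius of convergence is the smallest modulus among the singular points: 4/7.


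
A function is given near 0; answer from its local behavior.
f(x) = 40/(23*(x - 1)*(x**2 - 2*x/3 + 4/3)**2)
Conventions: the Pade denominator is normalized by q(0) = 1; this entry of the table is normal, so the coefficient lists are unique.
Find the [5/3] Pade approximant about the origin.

The Pade approximant has numerator coefficients [-45/46, -200610/529207, 3337605/8467312, 13560615/33869248, 1796985/33869248, -8430885/135476992]; denominator coefficients [1, -37102/23009, 41339/26296, -764107/736288].

Taylor coefficients needed (expand at 0): a_0 = -45/46, a_1 = -45/23, a_2 = -225/184, a_3 = 45/92, a_4 = 135/184, a_5 = -675/736, a_6 = -6255/2944, a_7 = -225/184, a_8 = 4905/11776.
Write the denominator as Q(x) = 1 + q1*x + q2*x^2 + q3*x^3. Requiring Q*f - P = O(x^9) with deg P <= 5 kills the coefficients of x^6..x^8 in Q*f:
  x^6: a_6 + q1*a_5 + q2*a_4 + q3*a_3 = 0, i.e. -6255/2944 + (-675/736)*q1 + (135/184)*q2 + (45/92)*q3 = 0.
  x^7: a_7 + q1*a_6 + q2*a_5 + q3*a_4 = 0, i.e. -225/184 + (-6255/2944)*q1 + (-675/736)*q2 + (135/184)*q3 = 0.
  x^8: a_8 + q1*a_7 + q2*a_6 + q3*a_5 = 0, i.e. 4905/11776 + (-225/184)*q1 + (-6255/2944)*q2 + (-675/736)*q3 = 0.
Solving this linear system: q1 = -37102/23009, q2 = 41339/26296, q3 = -764107/736288.
The numerator is Q*f truncated at degree 5: P0 = a_0 = -45/46; P1 = a_1 + q1*a_0 = -200610/529207; P2 = a_2 + q1*a_1 + q2*a_0 = 3337605/8467312; P3 = a_3 + q1*a_2 + q2*a_1 + q3*a_0 = 13560615/33869248; P4 = a_4 + q1*a_3 + q2*a_2 + q3*a_1 = 1796985/33869248; P5 = a_5 + q1*a_4 + q2*a_3 + q3*a_2 = -8430885/135476992.


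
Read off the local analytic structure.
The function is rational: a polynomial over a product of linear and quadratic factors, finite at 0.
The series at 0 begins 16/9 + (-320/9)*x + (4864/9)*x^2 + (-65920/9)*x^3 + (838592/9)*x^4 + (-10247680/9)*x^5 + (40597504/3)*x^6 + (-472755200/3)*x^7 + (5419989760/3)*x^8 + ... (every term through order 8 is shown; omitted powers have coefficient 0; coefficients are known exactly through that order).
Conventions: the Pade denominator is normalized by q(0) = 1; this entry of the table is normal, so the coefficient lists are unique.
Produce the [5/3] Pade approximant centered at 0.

The Pade approximant has numerator coefficients [16/9, 52412/180135, 1648/36027, 1216/180135, 32/36027, 16/180135]; denominator coefficients [1, 1614303/80060, 397494/4003, -475752/20015].

Taylor coefficients needed (read off): a_0 = 16/9, a_1 = -320/9, a_2 = 4864/9, a_3 = -65920/9, a_4 = 838592/9, a_5 = -10247680/9, a_6 = 40597504/3, a_7 = -472755200/3, a_8 = 5419989760/3.
Write the denominator as Q(x) = 1 + q1*x + q2*x^2 + q3*x^3. Requiring Q*f - P = O(x^9) with deg P <= 5 kills the coefficients of x^6..x^8 in Q*f:
  x^6: a_6 + q1*a_5 + q2*a_4 + q3*a_3 = 0, i.e. 40597504/3 + (-10247680/9)*q1 + (838592/9)*q2 + (-65920/9)*q3 = 0.
  x^7: a_7 + q1*a_6 + q2*a_5 + q3*a_4 = 0, i.e. -472755200/3 + (40597504/3)*q1 + (-10247680/9)*q2 + (838592/9)*q3 = 0.
  x^8: a_8 + q1*a_7 + q2*a_6 + q3*a_5 = 0, i.e. 5419989760/3 + (-472755200/3)*q1 + (40597504/3)*q2 + (-10247680/9)*q3 = 0.
Solving this linear system: q1 = 1614303/80060, q2 = 397494/4003, q3 = -475752/20015.
The numerator is Q*f truncated at degree 5: P0 = a_0 = 16/9; P1 = a_1 + q1*a_0 = 52412/180135; P2 = a_2 + q1*a_1 + q2*a_0 = 1648/36027; P3 = a_3 + q1*a_2 + q2*a_1 + q3*a_0 = 1216/180135; P4 = a_4 + q1*a_3 + q2*a_2 + q3*a_1 = 32/36027; P5 = a_5 + q1*a_4 + q2*a_3 + q3*a_2 = 16/180135.


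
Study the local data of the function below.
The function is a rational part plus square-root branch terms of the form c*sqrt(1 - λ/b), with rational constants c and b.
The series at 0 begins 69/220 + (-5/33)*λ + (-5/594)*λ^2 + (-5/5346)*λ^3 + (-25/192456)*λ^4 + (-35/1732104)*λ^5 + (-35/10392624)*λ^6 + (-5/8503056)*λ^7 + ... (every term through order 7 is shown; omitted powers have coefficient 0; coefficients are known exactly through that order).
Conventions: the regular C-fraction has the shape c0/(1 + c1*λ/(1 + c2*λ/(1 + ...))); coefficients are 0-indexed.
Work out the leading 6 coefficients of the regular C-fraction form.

The regular C-fraction coefficients are [69/220, 100/207, -223/414, -23/4014, -47/446, -223/7614].

Taylor coefficients (read off): a_0 = 69/220, a_1 = -5/33, a_2 = -5/594, a_3 = -5/5346, a_4 = -25/192456, a_5 = -35/1732104.
c0 = a_0 = 69/220. Peel one level at a time: if S = 1 + c*λ/S' with S'(0) = 1, then c is the λ-coefficient of S and S' = c*λ/(S - 1).
S_1 = c0/f = 1 + (100/207)*λ + (11150/42849)*λ^2 + ...; c1 = 100/207.
S_2 = c1*λ/(S_1 - 1) = 1 + (-223/414)*λ + (-1/324)*λ^2 + ...; c2 = -223/414.
S_3 = c2*λ/(S_2 - 1) = 1 + (-23/4014)*λ + (-1081/1790244)*λ^2 + ...; c3 = -23/4014.
S_4 = c3*λ/(S_3 - 1) = 1 + (-47/446)*λ + (-1/324)*λ^2 + ...; c4 = -47/446.
S_5 = c4*λ/(S_4 - 1) = 1 + (-223/7614)*λ + ...; c5 = -223/7614.


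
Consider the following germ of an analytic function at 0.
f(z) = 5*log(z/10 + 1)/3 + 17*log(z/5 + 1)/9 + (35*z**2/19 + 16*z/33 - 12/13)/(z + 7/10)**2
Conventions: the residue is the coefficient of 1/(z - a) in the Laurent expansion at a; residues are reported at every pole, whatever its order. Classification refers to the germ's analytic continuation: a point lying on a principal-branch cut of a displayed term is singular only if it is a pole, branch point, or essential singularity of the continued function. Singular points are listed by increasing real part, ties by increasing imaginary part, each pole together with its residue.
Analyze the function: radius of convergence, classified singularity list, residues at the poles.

Radius of convergence at 0: 7/10.
At -10: a logarithmic branch point.
At -5: a logarithmic branch point.
At -7/10: a pole of order 2; residue -1313/627.

Denominator factor (z + 7/10)^2: pole of order 2 at -7/10, modulus 7/10.
Branch term (17/9)*log(1 - z/(-5)): its argument vanishes at z = -5, a logarithmic branch point, modulus 5.
Branch term (5/3)*log(1 - z/(-10)): its argument vanishes at z = -10, a logarithmic branch point, modulus 10.
The radius of convergence is the smallest modulus among the singular points: 7/10.
The branch terms are analytic at -7/10 and contribute nothing to the residue; only the rational part matters.
At the order-2 pole -7/10 set g(z) = (z - (-7/10))^2*(rational part) = 35*z**2/19 + 16*z/33 - 12/13.
Order-2 pole: residue = g'(a); g'(-7/10) = -1313/627, so the residue is -1313/627.
List the singular points by increasing real part (a conjugate pair: the negative imaginary part first).


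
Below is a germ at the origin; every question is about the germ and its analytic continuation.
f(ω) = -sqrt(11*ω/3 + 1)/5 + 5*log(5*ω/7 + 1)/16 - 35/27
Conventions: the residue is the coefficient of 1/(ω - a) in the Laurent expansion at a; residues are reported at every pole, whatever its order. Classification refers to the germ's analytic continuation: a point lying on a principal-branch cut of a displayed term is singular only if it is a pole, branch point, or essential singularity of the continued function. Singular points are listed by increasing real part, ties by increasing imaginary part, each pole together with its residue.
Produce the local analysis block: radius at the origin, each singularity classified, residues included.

Radius of convergence at 0: 3/11.
At -7/5: a logarithmic branch point.
At -3/11: an algebraic (square-root) branch point.

Branch term (-1/5)*sqrt(1 - ω/(-3/11)): its argument vanishes at ω = -3/11, a square-root branch point, modulus 3/11.
Branch term (5/16)*log(1 - ω/(-7/5)): its argument vanishes at ω = -7/5, a logarithmic branch point, modulus 7/5.
The radius of convergence is the smallest modulus among the singular points: 3/11.
List the singular points by increasing real part (a conjugate pair: the negative imaginary part first).


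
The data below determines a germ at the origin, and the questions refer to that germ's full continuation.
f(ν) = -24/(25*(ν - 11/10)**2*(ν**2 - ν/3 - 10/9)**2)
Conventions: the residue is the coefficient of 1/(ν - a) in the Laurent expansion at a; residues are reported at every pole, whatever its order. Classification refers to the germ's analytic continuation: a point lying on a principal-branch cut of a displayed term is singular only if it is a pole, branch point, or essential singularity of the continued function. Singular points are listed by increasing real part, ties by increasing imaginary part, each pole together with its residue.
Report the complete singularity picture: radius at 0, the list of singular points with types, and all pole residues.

Radius of convergence at 0: -1/6 + (1/6)*sqrt(41).
At 1/6 - (1/6)*sqrt(41): a pole of order 2; residue 1306368000/13997521 - (343333059264/23529832801)*sqrt(41).
At 11/10: a pole of order 2; residue -2612736000/13997521.
At 1/6 + (1/6)*sqrt(41): a pole of order 2; residue 1306368000/13997521 + (343333059264/23529832801)*sqrt(41).


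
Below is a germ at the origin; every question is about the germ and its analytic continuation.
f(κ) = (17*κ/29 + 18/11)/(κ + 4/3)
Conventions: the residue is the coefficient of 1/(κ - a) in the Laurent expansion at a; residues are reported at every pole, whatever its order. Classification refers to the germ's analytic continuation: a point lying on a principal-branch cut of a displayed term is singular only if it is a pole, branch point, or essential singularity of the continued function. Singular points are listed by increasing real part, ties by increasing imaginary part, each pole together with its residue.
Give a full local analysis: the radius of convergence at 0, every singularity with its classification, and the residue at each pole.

Radius of convergence at 0: 4/3.
At -4/3: a pole of order 1; residue 818/957.

Denominator factor (κ + 4/3): pole of order 1 at -4/3, modulus 4/3.
The radius of convergence is the smallest modulus among the singular points: 4/3.
At the order-1 pole -4/3 set g(κ) = (κ - (-4/3))*f(κ) = 17*κ/29 + 18/11.
Simple pole: residue = g(a) at a = -4/3, which is 818/957.


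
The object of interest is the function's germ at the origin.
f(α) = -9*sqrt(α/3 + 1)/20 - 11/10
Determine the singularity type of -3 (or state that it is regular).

The point is an algebraic (square-root) branch point.

The term (-9/20)*sqrt(1 - α/(-3)) has argument 1 - -3/(-3) = 0 at -3: a square-root (algebraic, two-sheeted) branch point; the remaining terms are analytic or single-valued there.


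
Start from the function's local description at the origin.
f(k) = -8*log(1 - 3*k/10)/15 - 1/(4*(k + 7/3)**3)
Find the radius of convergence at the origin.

The radius of convergence is 7/3.

Denominator factor (k + 7/3)^3: pole of order 3 at -7/3, modulus 7/3.
Branch term (-8/15)*log(1 - k/(10/3)): its argument vanishes at k = 10/3, a logarithmic branch point, modulus 10/3.
The radius of convergence is the smallest modulus among the singular points: 7/3.


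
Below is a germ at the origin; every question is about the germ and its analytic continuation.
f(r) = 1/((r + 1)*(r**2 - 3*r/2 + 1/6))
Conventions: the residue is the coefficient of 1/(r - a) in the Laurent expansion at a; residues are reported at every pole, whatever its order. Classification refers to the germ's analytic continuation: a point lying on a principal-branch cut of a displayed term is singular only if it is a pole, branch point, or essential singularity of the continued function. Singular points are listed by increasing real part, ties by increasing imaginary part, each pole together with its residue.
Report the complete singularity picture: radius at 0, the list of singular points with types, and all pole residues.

Radius of convergence at 0: 3/4 - (1/12)*sqrt(57).
At -1: a pole of order 1; residue 3/8.
At 3/4 - (1/12)*sqrt(57): a pole of order 1; residue -3/16 - (21/304)*sqrt(57).
At 3/4 + (1/12)*sqrt(57): a pole of order 1; residue -3/16 + (21/304)*sqrt(57).

Denominator factor (r + 1): pole of order 1 at -1, modulus 1.
Denominator factor (r**2 - 3*r/2 + 1/6): discriminant 19/12, real irrational roots 3/4 + (1/12)*sqrt(57) and 3/4 - (1/12)*sqrt(57); poles of order 1, moduli 3/4 + (1/12)*sqrt(57) and 3/4 - (1/12)*sqrt(57).
The radius of convergence is the smallest modulus among the singular points: 3/4 - (1/12)*sqrt(57).
At the order-1 pole -1 set g(r) = (r - (-1))*f(r) = 1/(r**2 - 3*r/2 + 1/6).
Simple pole: residue = g(a) at a = -1, which is 3/8.
The factor r**2 - 3*r/2 + 1/6 splits as (r - a)(r - a') with a = 3/4 - (1/12)*sqrt(57), a' = 3/4 + (1/12)*sqrt(57). At the order-1 pole a set g(r) = (r - a)*f(r) = [1/(r + 1)] / (r - a').
Simple pole: residue = g(a) at a = 3/4 - (1/12)*sqrt(57), which is -3/16 - (21/304)*sqrt(57).
The factor r**2 - 3*r/2 + 1/6 splits as (r - a)(r - a') with a = 3/4 + (1/12)*sqrt(57), a' = 3/4 - (1/12)*sqrt(57). At the order-1 pole a set g(r) = (r - a)*f(r) = [1/(r + 1)] / (r - a').
Simple pole: residue = g(a) at a = 3/4 + (1/12)*sqrt(57), which is -3/16 + (21/304)*sqrt(57).
List the singular points by increasing real part (a conjugate pair: the negative imaginary part first).


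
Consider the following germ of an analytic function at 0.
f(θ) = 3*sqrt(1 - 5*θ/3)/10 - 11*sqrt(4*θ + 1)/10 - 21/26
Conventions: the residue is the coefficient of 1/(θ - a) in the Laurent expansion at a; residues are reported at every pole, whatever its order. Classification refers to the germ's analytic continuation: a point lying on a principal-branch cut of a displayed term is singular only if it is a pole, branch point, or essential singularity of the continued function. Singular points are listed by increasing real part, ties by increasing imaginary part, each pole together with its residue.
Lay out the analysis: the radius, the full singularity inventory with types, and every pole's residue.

Radius of convergence at 0: 1/4.
At -1/4: an algebraic (square-root) branch point.
At 3/5: an algebraic (square-root) branch point.

Branch term (3/10)*sqrt(1 - θ/(3/5)): its argument vanishes at θ = 3/5, a square-root branch point, modulus 3/5.
Branch term (-11/10)*sqrt(1 - θ/(-1/4)): its argument vanishes at θ = -1/4, a square-root branch point, modulus 1/4.
The radius of convergence is the smallest modulus among the singular points: 1/4.
List the singular points by increasing real part (a conjugate pair: the negative imaginary part first).


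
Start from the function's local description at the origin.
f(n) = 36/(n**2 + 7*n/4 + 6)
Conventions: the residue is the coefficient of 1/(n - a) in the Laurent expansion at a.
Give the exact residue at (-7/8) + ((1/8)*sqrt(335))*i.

The residue is -((144/335)*sqrt(335))*i.

The factor n**2 + 7*n/4 + 6 splits as (n - a)(n - a') with a = (-7/8) + ((1/8)*sqrt(335))*i, a' = (-7/8) - ((1/8)*sqrt(335))*i. At the order-1 pole a set g(n) = (n - a)*f(n) = [36] / (n - a').
Simple pole: residue = g(a) at a = (-7/8) + ((1/8)*sqrt(335))*i, which is -((144/335)*sqrt(335))*i.


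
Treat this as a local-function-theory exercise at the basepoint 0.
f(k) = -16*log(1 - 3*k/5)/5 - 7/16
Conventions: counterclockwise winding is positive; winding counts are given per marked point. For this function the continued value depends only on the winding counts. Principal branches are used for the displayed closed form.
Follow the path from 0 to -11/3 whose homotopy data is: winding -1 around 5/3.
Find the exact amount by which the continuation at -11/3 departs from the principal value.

Continued minus principal equals (32/5)*pi*i.

The rational part is single-valued and drops out of the difference; each branch term changes only by its own monodromy.
(-16/5)*log(1 - k/(5/3)): each positive loop around 5/3 adds 2*pi*i to the log, so winding -1 contributes (-16/5)*(-1)*2*pi*i = (32/5)*pi*i.
Summing the contributions at k = -11/3 gives (32/5)*pi*i.


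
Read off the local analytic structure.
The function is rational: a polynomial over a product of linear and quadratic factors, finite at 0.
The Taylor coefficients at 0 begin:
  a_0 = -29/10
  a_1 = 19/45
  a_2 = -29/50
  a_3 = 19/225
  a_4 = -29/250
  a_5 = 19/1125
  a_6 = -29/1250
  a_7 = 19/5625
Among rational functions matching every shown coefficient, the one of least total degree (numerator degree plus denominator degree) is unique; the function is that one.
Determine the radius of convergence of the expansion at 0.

No rational of total degree below 3 reproduces all 8 coefficients; solving the [1/2] Pade equations on them gives f(r) = (29/2 - 19*r/9)/(r**2 - 5), whose expansion matches every shown term.
Denominator factor (r**2 - 5): discriminant 20, real irrational roots sqrt(5) and -sqrt(5); poles of order 1, moduli sqrt(5) and sqrt(5).
The radius of convergence is the smallest modulus among the singular points: sqrt(5).

The radius of convergence is sqrt(5).


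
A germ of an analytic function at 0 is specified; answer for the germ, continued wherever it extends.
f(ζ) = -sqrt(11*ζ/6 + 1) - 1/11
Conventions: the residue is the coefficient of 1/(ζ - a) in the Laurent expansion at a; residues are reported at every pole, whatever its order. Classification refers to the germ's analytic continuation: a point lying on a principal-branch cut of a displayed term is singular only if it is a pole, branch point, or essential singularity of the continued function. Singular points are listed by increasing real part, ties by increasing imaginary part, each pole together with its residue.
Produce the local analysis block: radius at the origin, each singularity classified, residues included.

Branch term (-1)*sqrt(1 - ζ/(-6/11)): its argument vanishes at ζ = -6/11, a square-root branch point, modulus 6/11.
The radius of convergence is the smallest modulus among the singular points: 6/11.

Radius of convergence at 0: 6/11.
At -6/11: an algebraic (square-root) branch point.


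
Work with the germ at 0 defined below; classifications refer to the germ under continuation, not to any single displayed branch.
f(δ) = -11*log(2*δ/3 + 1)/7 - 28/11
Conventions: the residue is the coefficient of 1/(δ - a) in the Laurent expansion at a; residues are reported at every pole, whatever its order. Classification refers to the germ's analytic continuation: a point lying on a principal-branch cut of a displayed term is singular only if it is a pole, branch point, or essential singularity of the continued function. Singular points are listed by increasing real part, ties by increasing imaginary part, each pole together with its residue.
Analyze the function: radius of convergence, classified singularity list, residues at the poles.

Branch term (-11/7)*log(1 - δ/(-3/2)): its argument vanishes at δ = -3/2, a logarithmic branch point, modulus 3/2.
The radius of convergence is the smallest modulus among the singular points: 3/2.

Radius of convergence at 0: 3/2.
At -3/2: a logarithmic branch point.


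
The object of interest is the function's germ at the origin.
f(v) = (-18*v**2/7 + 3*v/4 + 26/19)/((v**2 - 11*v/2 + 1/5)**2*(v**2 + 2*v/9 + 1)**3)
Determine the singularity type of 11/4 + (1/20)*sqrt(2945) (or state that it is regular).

The denominator factor v**2 - 11*v/2 + 1/5 vanishes at 11/4 + (1/20)*sqrt(2945) and appears to the power 2; the numerator there equals -371843/10640 - (75/112)*sqrt(2945), nonzero, and no other factor vanishes.
Hence a pole whose order is the multiplicity, 2.

The point is a pole of order 2.


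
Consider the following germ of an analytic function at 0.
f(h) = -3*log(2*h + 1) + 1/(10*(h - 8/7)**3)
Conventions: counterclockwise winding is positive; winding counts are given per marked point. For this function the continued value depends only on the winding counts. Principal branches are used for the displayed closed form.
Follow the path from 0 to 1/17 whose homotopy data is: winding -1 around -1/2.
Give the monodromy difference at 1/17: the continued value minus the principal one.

Continued minus principal equals (6)*pi*i.

The rational part is single-valued and drops out of the difference; each branch term changes only by its own monodromy.
(-3)*log(1 - h/(-1/2)): each positive loop around -1/2 adds 2*pi*i to the log, so winding -1 contributes (-3)*(-1)*2*pi*i = (6)*pi*i.
Summing the contributions at h = 1/17 gives (6)*pi*i.


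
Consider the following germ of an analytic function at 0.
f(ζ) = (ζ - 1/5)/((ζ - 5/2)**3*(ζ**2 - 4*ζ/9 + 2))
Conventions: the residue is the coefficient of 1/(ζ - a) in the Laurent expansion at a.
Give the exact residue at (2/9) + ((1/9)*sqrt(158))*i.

The factor ζ**2 - 4*ζ/9 + 2 splits as (ζ - a)(ζ - a') with a = (2/9) + ((1/9)*sqrt(158))*i, a' = (2/9) - ((1/9)*sqrt(158))*i. At the order-1 pole a set g(ζ) = (ζ - a)*f(ζ) = [(ζ - 1/5)/(ζ - 5/2)**3] / (ζ - a').
Simple pole: residue = g(a) at a = (2/9) + ((1/9)*sqrt(158))*i, which is (141012/84872965) - ((2791278/1340992847)*sqrt(158))*i.

The residue is (141012/84872965) - ((2791278/1340992847)*sqrt(158))*i.


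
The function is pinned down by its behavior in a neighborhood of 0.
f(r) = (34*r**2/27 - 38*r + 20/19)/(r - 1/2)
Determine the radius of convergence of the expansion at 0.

Denominator factor (r - 1/2): pole of order 1 at 1/2, modulus 1/2.
The radius of convergence is the smallest modulus among the singular points: 1/2.

The radius of convergence is 1/2.


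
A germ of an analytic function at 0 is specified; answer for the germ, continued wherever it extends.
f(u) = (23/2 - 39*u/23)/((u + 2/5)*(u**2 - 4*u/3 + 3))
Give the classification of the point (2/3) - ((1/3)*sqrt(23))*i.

The denominator factor u**2 - 4*u/3 + 3 vanishes at (2/3) - ((1/3)*sqrt(23))*i and appears to the power 1; the numerator there equals (477/46) + ((13/23)*sqrt(23))*i, nonzero, and no other factor vanishes.
Hence a pole whose order is the multiplicity, 1.

The point is a pole of order 1.


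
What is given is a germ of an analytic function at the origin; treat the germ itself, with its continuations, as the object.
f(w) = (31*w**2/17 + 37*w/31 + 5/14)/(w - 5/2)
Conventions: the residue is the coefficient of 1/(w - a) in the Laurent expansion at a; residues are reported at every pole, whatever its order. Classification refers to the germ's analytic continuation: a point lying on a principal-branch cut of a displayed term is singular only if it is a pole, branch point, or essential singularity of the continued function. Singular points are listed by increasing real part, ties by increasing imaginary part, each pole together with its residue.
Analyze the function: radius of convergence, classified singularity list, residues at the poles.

Radius of convergence at 0: 5/2.
At 5/2: a pole of order 1; residue 217475/14756.

Denominator factor (w - 5/2): pole of order 1 at 5/2, modulus 5/2.
The radius of convergence is the smallest modulus among the singular points: 5/2.
At the order-1 pole 5/2 set g(w) = (w - (5/2))*f(w) = 31*w**2/17 + 37*w/31 + 5/14.
Simple pole: residue = g(a) at a = 5/2, which is 217475/14756.


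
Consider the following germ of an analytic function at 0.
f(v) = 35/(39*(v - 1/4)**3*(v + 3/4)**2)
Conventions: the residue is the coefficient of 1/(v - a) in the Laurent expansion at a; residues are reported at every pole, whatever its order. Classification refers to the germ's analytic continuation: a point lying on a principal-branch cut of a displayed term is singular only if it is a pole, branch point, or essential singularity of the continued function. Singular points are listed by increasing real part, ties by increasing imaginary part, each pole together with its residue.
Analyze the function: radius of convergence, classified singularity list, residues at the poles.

Radius of convergence at 0: 1/4.
At -3/4: a pole of order 2; residue -35/13.
At 1/4: a pole of order 3; residue 35/13.

Denominator factor (v - 1/4)^3: pole of order 3 at 1/4, modulus 1/4.
Denominator factor (v + 3/4)^2: pole of order 2 at -3/4, modulus 3/4.
The radius of convergence is the smallest modulus among the singular points: 1/4.
At the order-2 pole -3/4 set g(v) = (v - (-3/4))^2*f(v) = 35/(39*(v - 1/4)**3).
Order-2 pole: residue = g'(a); g'(-3/4) = -35/13, so the residue is -35/13.
At the order-3 pole 1/4 set g(v) = (v - (1/4))^3*f(v) = 35/(39*(v + 3/4)**2).
Order-3 pole: residue = g''(a)/2; g''(1/4) = 70/13, so the residue is 35/13.
List the singular points by increasing real part (a conjugate pair: the negative imaginary part first).


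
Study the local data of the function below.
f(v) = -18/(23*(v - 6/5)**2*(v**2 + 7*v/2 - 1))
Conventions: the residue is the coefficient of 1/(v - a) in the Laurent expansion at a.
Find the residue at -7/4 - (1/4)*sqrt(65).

The residue is -66375/618976 + (4995/349856)*sqrt(65).

The factor v**2 + 7*v/2 - 1 splits as (v - a)(v - a') with a = -7/4 - (1/4)*sqrt(65), a' = -7/4 + (1/4)*sqrt(65). At the order-1 pole a set g(v) = (v - a)*f(v) = [-18/(23*(v - 6/5)**2)] / (v - a').
Simple pole: residue = g(a) at a = -7/4 - (1/4)*sqrt(65), which is -66375/618976 + (4995/349856)*sqrt(65).


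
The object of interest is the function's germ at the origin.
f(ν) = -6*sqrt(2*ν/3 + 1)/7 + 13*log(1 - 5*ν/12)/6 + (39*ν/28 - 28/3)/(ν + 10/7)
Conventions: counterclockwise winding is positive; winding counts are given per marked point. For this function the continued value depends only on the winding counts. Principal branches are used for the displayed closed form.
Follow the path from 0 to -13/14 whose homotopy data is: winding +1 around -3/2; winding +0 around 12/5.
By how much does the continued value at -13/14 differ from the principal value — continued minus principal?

Continued minus principal equals (8/49)*sqrt(42).

The rational part is single-valued and drops out of the difference; each branch term changes only by its own monodromy.
(-6/7)*sqrt(1 - ν/(-3/2)): winding +1 is odd, the square root flips sign, contributing -2*(-6/7)*sqrt(1 - (-13/14)/(-3/2)) = -2*(-6/7)*sqrt(8/21) = (8/49)*sqrt(42).
(13/6)*log(1 - ν/(12/5)): winding 0 around 12/5, so this term returns to its principal value, contribution 0.
Summing the contributions at ν = -13/14 gives (8/49)*sqrt(42).


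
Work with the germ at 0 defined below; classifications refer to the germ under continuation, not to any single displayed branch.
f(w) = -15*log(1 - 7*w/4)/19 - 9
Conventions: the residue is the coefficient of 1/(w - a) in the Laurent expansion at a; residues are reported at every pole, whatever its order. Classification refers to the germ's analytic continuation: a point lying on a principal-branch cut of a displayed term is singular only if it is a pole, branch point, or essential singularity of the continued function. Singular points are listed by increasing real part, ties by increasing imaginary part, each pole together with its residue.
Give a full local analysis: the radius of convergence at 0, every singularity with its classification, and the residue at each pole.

Branch term (-15/19)*log(1 - w/(4/7)): its argument vanishes at w = 4/7, a logarithmic branch point, modulus 4/7.
The radius of convergence is the smallest modulus among the singular points: 4/7.

Radius of convergence at 0: 4/7.
At 4/7: a logarithmic branch point.


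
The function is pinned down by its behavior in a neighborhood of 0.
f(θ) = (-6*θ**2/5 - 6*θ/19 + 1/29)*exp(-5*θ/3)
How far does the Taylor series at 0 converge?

The factor exp(-5*θ/3) is entire and contributes no finite singular point.
The polynomial part has no poles.
No finite singular points: the Taylor series at 0 converges everywhere.

The radius of convergence is infinite.
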